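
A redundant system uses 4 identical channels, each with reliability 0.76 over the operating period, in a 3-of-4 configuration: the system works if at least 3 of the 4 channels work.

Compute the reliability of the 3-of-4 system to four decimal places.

R = Σ_{i=3}^{4} C(4,i) p^i (1−p)^{4−i} with p = 0.76
C(4,3)·0.76^3·0.24^1 = 0.421417
C(4,4)·0.76^4·0.24^0 = 0.333622
Sum = 0.7550

0.7550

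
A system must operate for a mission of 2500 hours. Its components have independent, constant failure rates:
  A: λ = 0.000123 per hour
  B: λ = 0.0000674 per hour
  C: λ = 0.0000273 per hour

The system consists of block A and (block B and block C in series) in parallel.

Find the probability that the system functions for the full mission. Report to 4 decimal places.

R(A) = exp(−0.000123 × 2500) = 0.735283
R(B) = exp(−0.0000674 × 2500) = 0.844931
R(C) = exp(−0.0000273 × 2500) = 0.934027
Series (B and C): 0.844931 × 0.934027 = 0.789188
Parallel (A and [0.789188]): 1 − (1 − 0.735283)(1 − 0.789188) = 0.9442

0.9442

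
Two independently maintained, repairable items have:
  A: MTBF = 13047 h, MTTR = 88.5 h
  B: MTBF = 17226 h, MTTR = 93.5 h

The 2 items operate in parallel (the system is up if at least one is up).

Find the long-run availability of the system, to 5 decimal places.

A(A) = MTBF/(MTBF+MTTR) = 13047/(13047+88.5) = 0.993263
A(B) = MTBF/(MTBF+MTTR) = 17226/(17226+93.5) = 0.994601
Parallel availability: 1 − (1 − 0.993263)(1 − 0.994601) = 0.99996

0.99996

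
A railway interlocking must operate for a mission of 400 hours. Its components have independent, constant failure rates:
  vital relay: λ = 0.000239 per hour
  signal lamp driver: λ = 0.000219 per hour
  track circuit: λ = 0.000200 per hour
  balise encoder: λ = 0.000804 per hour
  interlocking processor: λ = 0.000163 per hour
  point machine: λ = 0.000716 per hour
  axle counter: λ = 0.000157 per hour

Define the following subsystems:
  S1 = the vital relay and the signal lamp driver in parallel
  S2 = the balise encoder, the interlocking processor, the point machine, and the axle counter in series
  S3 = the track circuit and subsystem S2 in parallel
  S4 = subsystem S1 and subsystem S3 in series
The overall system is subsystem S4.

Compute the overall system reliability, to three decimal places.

R(vital relay) = exp(−0.000239 × 400) = 0.90883
R(signal lamp driver) = exp(−0.000219 × 400) = 0.91613
R(track circuit) = exp(−0.000200 × 400) = 0.92312
R(balise encoder) = exp(−0.000804 × 400) = 0.72499
R(interlocking processor) = exp(−0.000163 × 400) = 0.93688
R(point machine) = exp(−0.000716 × 400) = 0.75096
R(axle counter) = exp(−0.000157 × 400) = 0.93913
Parallel (vital relay and signal lamp driver): 1 − (1 − 0.90883)(1 − 0.91613) = 0.99235
Series (balise encoder, interlocking processor, point machine, and axle counter): 0.72499 × 0.93688 × 0.75096 × 0.93913 = 0.47903
Parallel (track circuit and [0.47903]): 1 − (1 − 0.92312)(1 − 0.47903) = 0.95995
Series ([0.99235] and [0.95995]): 0.99235 × 0.95995 = 0.953

0.953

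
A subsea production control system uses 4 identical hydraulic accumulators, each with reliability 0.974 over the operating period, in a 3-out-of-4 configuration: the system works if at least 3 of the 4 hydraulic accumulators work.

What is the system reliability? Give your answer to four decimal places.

R = Σ_{i=3}^{4} C(4,i) p^i (1−p)^{4−i} with p = 0.974
C(4,3)·0.974^3·0.026^1 = 0.096097
C(4,4)·0.974^4·0.026^0 = 0.899986
Sum = 0.9961

0.9961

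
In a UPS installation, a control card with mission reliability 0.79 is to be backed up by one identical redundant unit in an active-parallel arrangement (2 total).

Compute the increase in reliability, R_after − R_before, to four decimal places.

R_before = 0.79
R_after = 1 − (1 − 0.79)^2 = 0.9559
ΔR = 0.9559 − 0.79 = 0.1659

0.1659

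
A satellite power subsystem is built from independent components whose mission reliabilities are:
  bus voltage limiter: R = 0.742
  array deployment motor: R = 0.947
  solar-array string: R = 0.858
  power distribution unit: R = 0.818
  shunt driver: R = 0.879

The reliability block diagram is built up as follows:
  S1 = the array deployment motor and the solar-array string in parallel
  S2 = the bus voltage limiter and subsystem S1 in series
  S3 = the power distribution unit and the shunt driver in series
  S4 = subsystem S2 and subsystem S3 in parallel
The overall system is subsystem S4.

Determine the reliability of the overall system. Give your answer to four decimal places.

Parallel (array deployment motor and solar-array string): 1 − (1 − 0.947000)(1 − 0.858000) = 0.992474
Series (bus voltage limiter and [0.992474]): 0.742000 × 0.992474 = 0.736416
Series (power distribution unit and shunt driver): 0.818000 × 0.879000 = 0.719022
Parallel ([0.736416] and [0.719022]): 1 − (1 − 0.736416)(1 − 0.719022) = 0.9259

0.9259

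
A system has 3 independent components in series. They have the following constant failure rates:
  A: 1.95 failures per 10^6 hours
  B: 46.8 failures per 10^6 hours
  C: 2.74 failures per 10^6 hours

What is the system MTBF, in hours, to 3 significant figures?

19400

Series of exponential components: λ_sys = Σ λ_i
λ_sys = 0.00000195 + 0.0000468 + 0.00000274 = 5.1490e-05 /h
MTBF = 1 / λ_sys = 19400 h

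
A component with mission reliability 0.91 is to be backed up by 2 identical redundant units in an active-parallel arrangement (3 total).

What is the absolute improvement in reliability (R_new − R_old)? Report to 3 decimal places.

0.089

R_before = 0.91
R_after = 1 − (1 − 0.91)^3 = 0.999
ΔR = 0.999 − 0.91 = 0.089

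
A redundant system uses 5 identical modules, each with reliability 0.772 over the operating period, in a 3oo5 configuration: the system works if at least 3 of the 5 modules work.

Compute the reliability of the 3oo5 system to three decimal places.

R = Σ_{i=3}^{5} C(5,i) p^i (1−p)^{5−i} with p = 0.772
C(5,3)·0.772^3·0.228^2 = 0.23918
C(5,4)·0.772^4·0.228^1 = 0.40492
C(5,5)·0.772^5·0.228^0 = 0.27421
Sum = 0.918

0.918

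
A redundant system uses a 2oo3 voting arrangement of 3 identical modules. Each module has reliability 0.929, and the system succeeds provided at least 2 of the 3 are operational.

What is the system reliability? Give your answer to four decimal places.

0.9856

R = Σ_{i=2}^{3} C(3,i) p^i (1−p)^{3−i} with p = 0.929
C(3,2)·0.929^2·0.071^1 = 0.183828
C(3,3)·0.929^3·0.071^0 = 0.801765
Sum = 0.9856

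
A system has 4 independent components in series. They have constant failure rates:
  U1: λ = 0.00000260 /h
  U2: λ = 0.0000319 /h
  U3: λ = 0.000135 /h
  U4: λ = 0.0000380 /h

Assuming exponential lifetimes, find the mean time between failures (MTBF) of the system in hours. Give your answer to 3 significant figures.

Series of exponential components: λ_sys = Σ λ_i
λ_sys = 0.00000260 + 0.0000319 + 0.000135 + 0.0000380 = 2.0750e-04 /h
MTBF = 1 / λ_sys = 4820 h

4820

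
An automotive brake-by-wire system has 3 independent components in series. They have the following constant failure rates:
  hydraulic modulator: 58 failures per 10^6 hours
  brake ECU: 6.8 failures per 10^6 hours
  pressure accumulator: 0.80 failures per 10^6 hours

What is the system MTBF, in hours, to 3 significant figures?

15200

Series of exponential components: λ_sys = Σ λ_i
λ_sys = 0.000058 + 0.0000068 + 0.00000080 = 6.5600e-05 /h
MTBF = 1 / λ_sys = 15200 h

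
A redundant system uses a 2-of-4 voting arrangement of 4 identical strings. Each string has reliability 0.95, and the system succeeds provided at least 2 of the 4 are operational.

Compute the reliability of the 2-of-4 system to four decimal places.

R = Σ_{i=2}^{4} C(4,i) p^i (1−p)^{4−i} with p = 0.95
C(4,2)·0.95^2·0.05^2 = 0.013538
C(4,3)·0.95^3·0.05^1 = 0.171475
C(4,4)·0.95^4·0.05^0 = 0.814506
Sum = 0.9995

0.9995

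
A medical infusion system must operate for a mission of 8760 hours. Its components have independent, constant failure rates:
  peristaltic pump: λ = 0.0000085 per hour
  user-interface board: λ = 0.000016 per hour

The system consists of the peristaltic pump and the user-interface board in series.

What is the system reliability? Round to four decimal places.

0.8068

R(peristaltic pump) = exp(−0.0000085 × 8760) = 0.928245
R(user-interface board) = exp(−0.000016 × 8760) = 0.869219
Series (peristaltic pump and user-interface board): 0.928245 × 0.869219 = 0.8068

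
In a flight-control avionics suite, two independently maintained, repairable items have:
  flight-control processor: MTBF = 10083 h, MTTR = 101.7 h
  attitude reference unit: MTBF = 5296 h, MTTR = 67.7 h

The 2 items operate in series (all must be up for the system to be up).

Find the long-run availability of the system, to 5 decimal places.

0.97752

A(flight-control processor) = MTBF/(MTBF+MTTR) = 10083/(10083+101.7) = 0.990014
A(attitude reference unit) = MTBF/(MTBF+MTTR) = 5296/(5296+67.7) = 0.987378
Series availability: 0.990014 × 0.987378 = 0.97752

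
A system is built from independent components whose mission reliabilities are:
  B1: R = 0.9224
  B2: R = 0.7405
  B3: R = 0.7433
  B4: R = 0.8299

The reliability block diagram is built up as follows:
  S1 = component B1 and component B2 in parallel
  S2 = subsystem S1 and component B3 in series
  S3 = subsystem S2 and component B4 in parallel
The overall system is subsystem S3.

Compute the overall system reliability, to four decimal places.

Parallel (B1 and B2): 1 − (1 − 0.922400)(1 − 0.740500) = 0.979863
Series ([0.979863] and B3): 0.979863 × 0.743300 = 0.728332
Parallel ([0.728332] and B4): 1 − (1 − 0.728332)(1 − 0.829900) = 0.9538

0.9538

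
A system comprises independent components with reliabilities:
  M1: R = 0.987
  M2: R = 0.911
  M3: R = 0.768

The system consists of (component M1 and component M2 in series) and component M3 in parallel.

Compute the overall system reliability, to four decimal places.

0.9766

Series (M1 and M2): 0.987000 × 0.911000 = 0.899157
Parallel ([0.899157] and M3): 1 − (1 − 0.899157)(1 − 0.768000) = 0.9766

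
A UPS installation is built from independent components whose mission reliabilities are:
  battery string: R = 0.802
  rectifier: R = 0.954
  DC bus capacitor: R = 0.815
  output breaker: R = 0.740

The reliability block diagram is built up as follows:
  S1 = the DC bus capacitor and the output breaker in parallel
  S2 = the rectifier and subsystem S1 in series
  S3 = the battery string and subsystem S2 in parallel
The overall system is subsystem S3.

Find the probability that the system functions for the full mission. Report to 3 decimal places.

0.982

Parallel (DC bus capacitor and output breaker): 1 − (1 − 0.81500)(1 − 0.74000) = 0.95190
Series (rectifier and [0.95190]): 0.95400 × 0.95190 = 0.90811
Parallel (battery string and [0.90811]): 1 − (1 − 0.80200)(1 − 0.90811) = 0.982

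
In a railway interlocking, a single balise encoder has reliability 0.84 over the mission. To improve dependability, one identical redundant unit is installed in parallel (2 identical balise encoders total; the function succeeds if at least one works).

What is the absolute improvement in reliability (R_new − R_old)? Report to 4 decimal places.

R_before = 0.84
R_after = 1 − (1 − 0.84)^2 = 0.9744
ΔR = 0.9744 − 0.84 = 0.1344

0.1344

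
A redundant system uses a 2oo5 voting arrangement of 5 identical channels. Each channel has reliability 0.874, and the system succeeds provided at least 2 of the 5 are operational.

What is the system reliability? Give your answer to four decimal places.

R = Σ_{i=2}^{5} C(5,i) p^i (1−p)^{5−i} with p = 0.874
C(5,2)·0.874^2·0.126^3 = 0.015280
C(5,3)·0.874^3·0.126^2 = 0.105993
C(5,4)·0.874^4·0.126^1 = 0.367609
C(5,5)·0.874^5·0.126^0 = 0.509985
Sum = 0.9989

0.9989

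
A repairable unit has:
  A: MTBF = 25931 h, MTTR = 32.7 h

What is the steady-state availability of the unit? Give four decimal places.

0.9987

A(A) = MTBF/(MTBF+MTTR) = 25931/(25931+32.7) = 0.9987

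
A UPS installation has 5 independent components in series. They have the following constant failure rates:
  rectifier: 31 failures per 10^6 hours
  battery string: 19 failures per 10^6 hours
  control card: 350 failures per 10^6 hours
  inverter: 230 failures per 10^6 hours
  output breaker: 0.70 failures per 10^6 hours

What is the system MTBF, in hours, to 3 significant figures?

Series of exponential components: λ_sys = Σ λ_i
λ_sys = 0.000031 + 0.000019 + 0.00035 + 0.00023 + 0.00000070 = 6.3070e-04 /h
MTBF = 1 / λ_sys = 1590 h

1590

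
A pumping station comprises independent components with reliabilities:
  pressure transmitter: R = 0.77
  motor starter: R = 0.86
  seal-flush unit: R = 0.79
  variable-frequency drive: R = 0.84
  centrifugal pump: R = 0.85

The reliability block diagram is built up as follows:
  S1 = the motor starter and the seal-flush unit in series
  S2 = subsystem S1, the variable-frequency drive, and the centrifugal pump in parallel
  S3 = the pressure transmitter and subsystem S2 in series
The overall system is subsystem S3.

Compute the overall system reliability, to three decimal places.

Series (motor starter and seal-flush unit): 0.86000 × 0.79000 = 0.67940
Parallel ([0.67940], variable-frequency drive, and centrifugal pump): 1 − (1 − 0.67940)(1 − 0.84000)(1 − 0.85000) = 0.99231
Series (pressure transmitter and [0.99231]): 0.77000 × 0.99231 = 0.764

0.764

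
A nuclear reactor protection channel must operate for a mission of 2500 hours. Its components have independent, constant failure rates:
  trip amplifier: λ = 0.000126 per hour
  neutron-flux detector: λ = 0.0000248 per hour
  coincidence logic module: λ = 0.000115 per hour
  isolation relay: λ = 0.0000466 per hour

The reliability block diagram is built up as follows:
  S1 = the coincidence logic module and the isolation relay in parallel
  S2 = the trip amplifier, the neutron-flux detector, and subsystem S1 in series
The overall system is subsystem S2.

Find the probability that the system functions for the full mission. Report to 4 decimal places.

R(trip amplifier) = exp(−0.000126 × 2500) = 0.729789
R(neutron-flux detector) = exp(−0.0000248 × 2500) = 0.939883
R(coincidence logic module) = exp(−0.000115 × 2500) = 0.750137
R(isolation relay) = exp(−0.0000466 × 2500) = 0.890030
Parallel (coincidence logic module and isolation relay): 1 − (1 − 0.750137)(1 − 0.890030) = 0.972523
Series (trip amplifier, neutron-flux detector, and [0.972523]): 0.729789 × 0.939883 × 0.972523 = 0.6671

0.6671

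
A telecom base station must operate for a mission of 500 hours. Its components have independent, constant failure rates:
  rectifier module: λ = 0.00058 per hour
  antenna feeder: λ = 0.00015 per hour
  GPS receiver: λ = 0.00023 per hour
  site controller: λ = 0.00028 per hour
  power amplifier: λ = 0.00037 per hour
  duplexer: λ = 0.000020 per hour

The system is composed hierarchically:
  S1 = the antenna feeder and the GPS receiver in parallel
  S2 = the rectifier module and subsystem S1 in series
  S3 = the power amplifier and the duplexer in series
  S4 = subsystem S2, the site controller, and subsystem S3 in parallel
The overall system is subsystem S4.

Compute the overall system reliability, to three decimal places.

0.994

R(rectifier module) = exp(−0.00058 × 500) = 0.74826
R(antenna feeder) = exp(−0.00015 × 500) = 0.92774
R(GPS receiver) = exp(−0.00023 × 500) = 0.89137
R(site controller) = exp(−0.00028 × 500) = 0.86936
R(power amplifier) = exp(−0.00037 × 500) = 0.83110
R(duplexer) = exp(−0.000020 × 500) = 0.99005
Parallel (antenna feeder and GPS receiver): 1 − (1 − 0.92774)(1 − 0.89137) = 0.99215
Series (rectifier module and [0.99215]): 0.74826 × 0.99215 = 0.74239
Series (power amplifier and duplexer): 0.83110 × 0.99005 = 0.82283
Parallel ([0.74239], site controller, and [0.82283]): 1 − (1 − 0.74239)(1 − 0.86936)(1 − 0.82283) = 0.994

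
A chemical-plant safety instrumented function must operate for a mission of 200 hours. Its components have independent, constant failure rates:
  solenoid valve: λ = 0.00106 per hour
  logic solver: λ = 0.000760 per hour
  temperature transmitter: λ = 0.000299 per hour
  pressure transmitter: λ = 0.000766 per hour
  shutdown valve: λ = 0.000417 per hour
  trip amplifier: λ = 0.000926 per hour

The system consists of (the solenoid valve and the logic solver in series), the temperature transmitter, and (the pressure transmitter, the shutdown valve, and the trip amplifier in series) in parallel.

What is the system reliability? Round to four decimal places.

0.9939

R(solenoid valve) = exp(−0.00106 × 200) = 0.808965
R(logic solver) = exp(−0.000760 × 200) = 0.858988
R(temperature transmitter) = exp(−0.000299 × 200) = 0.941953
R(pressure transmitter) = exp(−0.000766 × 200) = 0.857958
R(shutdown valve) = exp(−0.000417 × 200) = 0.919983
R(trip amplifier) = exp(−0.000926 × 200) = 0.830938
Series (solenoid valve and logic solver): 0.808965 × 0.858988 = 0.694891
Series (pressure transmitter, shutdown valve, and trip amplifier): 0.857958 × 0.919983 × 0.830938 = 0.655865
Parallel ([0.694891], temperature transmitter, and [0.655865]): 1 − (1 − 0.694891)(1 − 0.941953)(1 − 0.655865) = 0.9939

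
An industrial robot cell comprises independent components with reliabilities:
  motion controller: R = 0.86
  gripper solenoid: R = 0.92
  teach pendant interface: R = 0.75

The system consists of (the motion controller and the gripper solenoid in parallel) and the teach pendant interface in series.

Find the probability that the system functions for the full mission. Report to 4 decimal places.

0.7416

Parallel (motion controller and gripper solenoid): 1 − (1 − 0.860000)(1 − 0.920000) = 0.988800
Series ([0.988800] and teach pendant interface): 0.988800 × 0.750000 = 0.7416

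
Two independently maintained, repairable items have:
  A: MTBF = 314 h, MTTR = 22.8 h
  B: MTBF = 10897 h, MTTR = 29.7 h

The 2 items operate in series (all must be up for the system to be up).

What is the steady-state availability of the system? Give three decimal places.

0.930

A(A) = MTBF/(MTBF+MTTR) = 314/(314+22.8) = 0.932304
A(B) = MTBF/(MTBF+MTTR) = 10897/(10897+29.7) = 0.997282
Series availability: 0.932304 × 0.997282 = 0.930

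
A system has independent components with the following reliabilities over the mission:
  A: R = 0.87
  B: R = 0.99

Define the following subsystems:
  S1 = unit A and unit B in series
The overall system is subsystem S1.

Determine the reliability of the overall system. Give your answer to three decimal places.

0.861

Series (A and B): 0.87000 × 0.99000 = 0.861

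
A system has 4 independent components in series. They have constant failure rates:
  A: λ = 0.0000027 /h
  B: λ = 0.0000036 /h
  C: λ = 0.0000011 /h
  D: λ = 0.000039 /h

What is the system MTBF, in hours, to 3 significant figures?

21600

Series of exponential components: λ_sys = Σ λ_i
λ_sys = 0.0000027 + 0.0000036 + 0.0000011 + 0.000039 = 4.6400e-05 /h
MTBF = 1 / λ_sys = 21600 h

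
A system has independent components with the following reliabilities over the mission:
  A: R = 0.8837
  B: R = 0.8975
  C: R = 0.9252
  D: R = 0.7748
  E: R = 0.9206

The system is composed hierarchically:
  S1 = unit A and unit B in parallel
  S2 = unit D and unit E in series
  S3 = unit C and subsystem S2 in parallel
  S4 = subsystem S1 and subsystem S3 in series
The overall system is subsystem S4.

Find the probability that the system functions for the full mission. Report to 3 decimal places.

Parallel (A and B): 1 − (1 − 0.88370)(1 − 0.89750) = 0.98808
Series (D and E): 0.77480 × 0.92060 = 0.71328
Parallel (C and [0.71328]): 1 − (1 − 0.92520)(1 − 0.71328) = 0.97855
Series ([0.98808] and [0.97855]): 0.98808 × 0.97855 = 0.967

0.967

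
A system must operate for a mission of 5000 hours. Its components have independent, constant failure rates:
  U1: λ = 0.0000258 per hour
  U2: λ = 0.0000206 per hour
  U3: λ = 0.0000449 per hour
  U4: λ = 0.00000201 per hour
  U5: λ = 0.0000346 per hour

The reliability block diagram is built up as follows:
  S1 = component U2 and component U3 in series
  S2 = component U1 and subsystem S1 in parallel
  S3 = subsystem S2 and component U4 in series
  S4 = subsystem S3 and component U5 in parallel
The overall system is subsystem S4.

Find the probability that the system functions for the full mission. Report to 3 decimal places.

0.993

R(U1) = exp(−0.0000258 × 5000) = 0.87897
R(U2) = exp(−0.0000206 × 5000) = 0.90213
R(U3) = exp(−0.0000449 × 5000) = 0.79892
R(U4) = exp(−0.00000201 × 5000) = 0.99000
R(U5) = exp(−0.0000346 × 5000) = 0.84114
Series (U2 and U3): 0.90213 × 0.79892 = 0.72073
Parallel (U1 and [0.72073]): 1 − (1 − 0.87897)(1 − 0.72073) = 0.96620
Series ([0.96620] and U4): 0.96620 × 0.99000 = 0.95654
Parallel ([0.95654] and U5): 1 − (1 − 0.95654)(1 − 0.84114) = 0.993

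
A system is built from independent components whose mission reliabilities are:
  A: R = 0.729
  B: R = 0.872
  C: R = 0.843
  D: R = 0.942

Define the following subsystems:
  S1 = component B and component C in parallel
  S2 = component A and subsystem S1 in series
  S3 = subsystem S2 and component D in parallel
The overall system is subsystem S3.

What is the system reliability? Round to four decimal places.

Parallel (B and C): 1 − (1 − 0.872000)(1 − 0.843000) = 0.979904
Series (A and [0.979904]): 0.729000 × 0.979904 = 0.714350
Parallel ([0.714350] and D): 1 − (1 − 0.714350)(1 − 0.942000) = 0.9834

0.9834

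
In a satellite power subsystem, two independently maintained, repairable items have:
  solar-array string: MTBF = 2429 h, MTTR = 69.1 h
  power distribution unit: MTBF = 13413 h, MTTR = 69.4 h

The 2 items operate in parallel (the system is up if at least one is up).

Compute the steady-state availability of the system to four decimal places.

A(solar-array string) = MTBF/(MTBF+MTTR) = 2429/(2429+69.1) = 0.972339
A(power distribution unit) = MTBF/(MTBF+MTTR) = 13413/(13413+69.4) = 0.994853
Parallel availability: 1 − (1 − 0.972339)(1 − 0.994853) = 0.9999

0.9999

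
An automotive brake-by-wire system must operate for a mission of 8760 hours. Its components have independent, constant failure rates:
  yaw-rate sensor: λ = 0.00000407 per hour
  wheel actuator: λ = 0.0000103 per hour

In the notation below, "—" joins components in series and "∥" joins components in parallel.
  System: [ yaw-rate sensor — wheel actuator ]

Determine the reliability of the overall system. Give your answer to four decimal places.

0.8817

R(yaw-rate sensor) = exp(−0.00000407 × 8760) = 0.964975
R(wheel actuator) = exp(−0.0000103 × 8760) = 0.913723
Series (yaw-rate sensor and wheel actuator): 0.964975 × 0.913723 = 0.8817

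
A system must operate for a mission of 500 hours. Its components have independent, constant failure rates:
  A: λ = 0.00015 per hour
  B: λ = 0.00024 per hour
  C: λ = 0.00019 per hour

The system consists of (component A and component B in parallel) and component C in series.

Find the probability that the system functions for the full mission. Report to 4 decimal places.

R(A) = exp(−0.00015 × 500) = 0.927743
R(B) = exp(−0.00024 × 500) = 0.886920
R(C) = exp(−0.00019 × 500) = 0.909373
Parallel (A and B): 1 − (1 − 0.927743)(1 − 0.886920) = 0.991829
Series ([0.991829] and C): 0.991829 × 0.909373 = 0.9019

0.9019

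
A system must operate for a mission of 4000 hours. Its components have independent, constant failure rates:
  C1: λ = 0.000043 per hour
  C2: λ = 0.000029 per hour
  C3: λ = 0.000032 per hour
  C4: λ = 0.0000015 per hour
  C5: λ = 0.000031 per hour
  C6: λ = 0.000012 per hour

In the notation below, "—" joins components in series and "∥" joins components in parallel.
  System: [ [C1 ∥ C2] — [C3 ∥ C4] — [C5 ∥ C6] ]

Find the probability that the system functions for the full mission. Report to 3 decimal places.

R(C1) = exp(−0.000043 × 4000) = 0.84198
R(C2) = exp(−0.000029 × 4000) = 0.89048
R(C3) = exp(−0.000032 × 4000) = 0.87985
R(C4) = exp(−0.0000015 × 4000) = 0.99402
R(C5) = exp(−0.000031 × 4000) = 0.88338
R(C6) = exp(−0.000012 × 4000) = 0.95313
Parallel (C1 and C2): 1 − (1 − 0.84198)(1 − 0.89048) = 0.98269
Parallel (C3 and C4): 1 − (1 − 0.87985)(1 − 0.99402) = 0.99928
Parallel (C5 and C6): 1 − (1 − 0.88338)(1 − 0.95313) = 0.99453
Series ([0.98269], [0.99928], and [0.99453]): 0.98269 × 0.99928 × 0.99453 = 0.977

0.977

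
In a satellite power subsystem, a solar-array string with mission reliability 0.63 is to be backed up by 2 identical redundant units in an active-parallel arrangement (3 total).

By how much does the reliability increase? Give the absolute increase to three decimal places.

R_before = 0.63
R_after = 1 − (1 − 0.63)^3 = 0.949
ΔR = 0.949 − 0.63 = 0.319

0.319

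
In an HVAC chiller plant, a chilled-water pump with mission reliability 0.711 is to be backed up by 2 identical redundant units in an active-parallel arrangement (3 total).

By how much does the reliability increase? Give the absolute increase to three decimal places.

0.265

R_before = 0.711
R_after = 1 − (1 − 0.711)^3 = 0.976
ΔR = 0.976 − 0.711 = 0.265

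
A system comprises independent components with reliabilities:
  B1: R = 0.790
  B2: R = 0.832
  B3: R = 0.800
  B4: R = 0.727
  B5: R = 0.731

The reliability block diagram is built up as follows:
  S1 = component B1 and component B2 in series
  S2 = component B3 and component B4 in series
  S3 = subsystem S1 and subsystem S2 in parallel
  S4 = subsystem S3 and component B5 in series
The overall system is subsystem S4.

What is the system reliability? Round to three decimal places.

Series (B1 and B2): 0.79000 × 0.83200 = 0.65728
Series (B3 and B4): 0.80000 × 0.72700 = 0.58160
Parallel ([0.65728] and [0.58160]): 1 − (1 − 0.65728)(1 − 0.58160) = 0.85661
Series ([0.85661] and B5): 0.85661 × 0.73100 = 0.626

0.626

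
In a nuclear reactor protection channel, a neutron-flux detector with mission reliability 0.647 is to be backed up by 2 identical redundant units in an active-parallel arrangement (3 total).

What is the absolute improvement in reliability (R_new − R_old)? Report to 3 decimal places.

R_before = 0.647
R_after = 1 − (1 − 0.647)^3 = 0.956
ΔR = 0.956 − 0.647 = 0.309

0.309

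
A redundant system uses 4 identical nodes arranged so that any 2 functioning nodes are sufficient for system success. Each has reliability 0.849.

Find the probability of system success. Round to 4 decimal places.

0.9878

R = Σ_{i=2}^{4} C(4,i) p^i (1−p)^{4−i} with p = 0.849
C(4,2)·0.849^2·0.151^2 = 0.098610
C(4,3)·0.849^3·0.151^1 = 0.369624
C(4,4)·0.849^4·0.151^0 = 0.519554
Sum = 0.9878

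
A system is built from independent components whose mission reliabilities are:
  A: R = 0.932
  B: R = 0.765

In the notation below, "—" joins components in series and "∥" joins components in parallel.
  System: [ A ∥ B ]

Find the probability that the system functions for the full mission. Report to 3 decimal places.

Parallel (A and B): 1 − (1 − 0.93200)(1 − 0.76500) = 0.984

0.984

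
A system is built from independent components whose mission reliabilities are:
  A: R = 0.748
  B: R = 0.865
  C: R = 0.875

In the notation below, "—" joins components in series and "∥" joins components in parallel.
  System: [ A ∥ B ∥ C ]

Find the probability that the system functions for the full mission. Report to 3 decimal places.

Parallel (A, B, and C): 1 − (1 − 0.74800)(1 − 0.86500)(1 − 0.87500) = 0.996

0.996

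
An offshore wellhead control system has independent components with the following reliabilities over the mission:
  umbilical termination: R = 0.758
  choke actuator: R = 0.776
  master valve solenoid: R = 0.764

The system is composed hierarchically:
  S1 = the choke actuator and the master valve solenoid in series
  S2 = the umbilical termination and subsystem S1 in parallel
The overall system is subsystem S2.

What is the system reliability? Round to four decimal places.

0.9015

Series (choke actuator and master valve solenoid): 0.776000 × 0.764000 = 0.592864
Parallel (umbilical termination and [0.592864]): 1 − (1 − 0.758000)(1 − 0.592864) = 0.9015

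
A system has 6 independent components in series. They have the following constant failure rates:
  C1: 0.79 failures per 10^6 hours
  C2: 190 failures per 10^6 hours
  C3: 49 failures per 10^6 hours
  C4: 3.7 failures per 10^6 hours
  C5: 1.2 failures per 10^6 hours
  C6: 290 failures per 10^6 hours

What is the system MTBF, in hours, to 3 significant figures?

1870

Series of exponential components: λ_sys = Σ λ_i
λ_sys = 0.00000079 + 0.00019 + 0.000049 + 0.0000037 + 0.0000012 + 0.00029 = 5.3469e-04 /h
MTBF = 1 / λ_sys = 1870 h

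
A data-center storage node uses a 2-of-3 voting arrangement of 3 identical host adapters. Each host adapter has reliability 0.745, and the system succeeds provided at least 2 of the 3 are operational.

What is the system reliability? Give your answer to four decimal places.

0.8381

R = Σ_{i=2}^{3} C(3,i) p^i (1−p)^{3−i} with p = 0.745
C(3,2)·0.745^2·0.255^1 = 0.424594
C(3,3)·0.745^3·0.255^0 = 0.413494
Sum = 0.8381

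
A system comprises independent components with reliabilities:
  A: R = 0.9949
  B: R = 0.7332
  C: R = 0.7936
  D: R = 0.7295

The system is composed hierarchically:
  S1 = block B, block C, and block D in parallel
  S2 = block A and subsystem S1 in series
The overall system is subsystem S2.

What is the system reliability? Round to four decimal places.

Parallel (B, C, and D): 1 − (1 − 0.733200)(1 − 0.793600)(1 − 0.729500) = 0.985104
Series (A and [0.985104]): 0.994900 × 0.985104 = 0.9801

0.9801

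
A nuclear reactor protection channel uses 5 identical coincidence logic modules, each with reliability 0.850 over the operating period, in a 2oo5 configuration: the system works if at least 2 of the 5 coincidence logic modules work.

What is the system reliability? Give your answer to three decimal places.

R = Σ_{i=2}^{5} C(5,i) p^i (1−p)^{5−i} with p = 0.850
C(5,2)·0.850^2·0.150^3 = 0.02438
C(5,3)·0.850^3·0.150^2 = 0.13818
C(5,4)·0.850^4·0.150^1 = 0.39150
C(5,5)·0.850^5·0.150^0 = 0.44371
Sum = 0.998

0.998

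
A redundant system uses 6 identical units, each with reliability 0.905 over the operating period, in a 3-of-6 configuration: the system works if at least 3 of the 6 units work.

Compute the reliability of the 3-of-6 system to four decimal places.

0.9990

R = Σ_{i=3}^{6} C(6,i) p^i (1−p)^{6−i} with p = 0.905
C(6,3)·0.905^3·0.095^3 = 0.012710
C(6,4)·0.905^4·0.095^2 = 0.090810
C(6,5)·0.905^5·0.095^1 = 0.346033
C(6,6)·0.905^6·0.095^0 = 0.549404
Sum = 0.9990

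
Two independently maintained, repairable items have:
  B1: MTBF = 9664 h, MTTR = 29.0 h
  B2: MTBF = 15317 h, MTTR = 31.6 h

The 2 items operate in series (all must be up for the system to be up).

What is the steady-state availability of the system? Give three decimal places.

A(B1) = MTBF/(MTBF+MTTR) = 9664/(9664+29.0) = 0.997008
A(B2) = MTBF/(MTBF+MTTR) = 15317/(15317+31.6) = 0.997941
Series availability: 0.997008 × 0.997941 = 0.995

0.995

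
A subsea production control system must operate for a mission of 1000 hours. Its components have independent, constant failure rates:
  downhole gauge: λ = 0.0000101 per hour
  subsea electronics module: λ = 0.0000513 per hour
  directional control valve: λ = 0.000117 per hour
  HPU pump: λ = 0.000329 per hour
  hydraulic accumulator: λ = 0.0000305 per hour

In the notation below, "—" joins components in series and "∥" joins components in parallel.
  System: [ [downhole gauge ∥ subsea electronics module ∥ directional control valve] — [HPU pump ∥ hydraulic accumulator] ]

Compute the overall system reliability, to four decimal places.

0.9915

R(downhole gauge) = exp(−0.0000101 × 1000) = 0.989951
R(subsea electronics module) = exp(−0.0000513 × 1000) = 0.949994
R(directional control valve) = exp(−0.000117 × 1000) = 0.889585
R(HPU pump) = exp(−0.000329 × 1000) = 0.719643
R(hydraulic accumulator) = exp(−0.0000305 × 1000) = 0.969960
Parallel (downhole gauge, subsea electronics module, and directional control valve): 1 − (1 − 0.989951)(1 − 0.949994)(1 − 0.889585) = 0.999945
Parallel (HPU pump and hydraulic accumulator): 1 − (1 − 0.719643)(1 − 0.969960) = 0.991578
Series ([0.999945] and [0.991578]): 0.999945 × 0.991578 = 0.9915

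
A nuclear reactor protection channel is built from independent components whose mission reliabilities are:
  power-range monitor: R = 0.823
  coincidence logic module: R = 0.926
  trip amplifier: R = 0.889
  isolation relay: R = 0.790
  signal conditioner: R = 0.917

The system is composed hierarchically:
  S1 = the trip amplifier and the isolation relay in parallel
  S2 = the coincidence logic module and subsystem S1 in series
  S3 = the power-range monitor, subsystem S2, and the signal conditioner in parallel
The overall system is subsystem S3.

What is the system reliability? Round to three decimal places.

Parallel (trip amplifier and isolation relay): 1 − (1 − 0.88900)(1 − 0.79000) = 0.97669
Series (coincidence logic module and [0.97669]): 0.92600 × 0.97669 = 0.90441
Parallel (power-range monitor, [0.90441], and signal conditioner): 1 − (1 − 0.82300)(1 − 0.90441)(1 − 0.91700) = 0.999

0.999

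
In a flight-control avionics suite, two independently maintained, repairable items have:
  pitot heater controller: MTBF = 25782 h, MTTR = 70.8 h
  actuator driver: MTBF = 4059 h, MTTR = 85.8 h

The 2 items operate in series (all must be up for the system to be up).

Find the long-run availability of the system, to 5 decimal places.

A(pitot heater controller) = MTBF/(MTBF+MTTR) = 25782/(25782+70.8) = 0.997261
A(actuator driver) = MTBF/(MTBF+MTTR) = 4059/(4059+85.8) = 0.979299
Series availability: 0.997261 × 0.979299 = 0.97662

0.97662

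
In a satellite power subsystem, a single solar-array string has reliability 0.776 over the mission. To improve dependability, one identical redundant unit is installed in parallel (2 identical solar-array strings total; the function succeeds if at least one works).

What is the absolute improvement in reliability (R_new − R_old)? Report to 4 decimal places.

0.1738

R_before = 0.776
R_after = 1 − (1 − 0.776)^2 = 0.9498
ΔR = 0.9498 − 0.776 = 0.1738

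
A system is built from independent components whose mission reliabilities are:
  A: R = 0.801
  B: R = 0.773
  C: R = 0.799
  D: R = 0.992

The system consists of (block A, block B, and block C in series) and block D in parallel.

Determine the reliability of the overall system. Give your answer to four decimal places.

0.9960

Series (A, B, and C): 0.801000 × 0.773000 × 0.799000 = 0.494719
Parallel ([0.494719] and D): 1 − (1 − 0.494719)(1 − 0.992000) = 0.9960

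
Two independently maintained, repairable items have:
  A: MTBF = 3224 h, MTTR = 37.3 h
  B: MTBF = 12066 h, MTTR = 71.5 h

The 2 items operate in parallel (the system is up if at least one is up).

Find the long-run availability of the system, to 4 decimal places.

A(A) = MTBF/(MTBF+MTTR) = 3224/(3224+37.3) = 0.988563
A(B) = MTBF/(MTBF+MTTR) = 12066/(12066+71.5) = 0.994109
Parallel availability: 1 − (1 − 0.988563)(1 − 0.994109) = 0.9999

0.9999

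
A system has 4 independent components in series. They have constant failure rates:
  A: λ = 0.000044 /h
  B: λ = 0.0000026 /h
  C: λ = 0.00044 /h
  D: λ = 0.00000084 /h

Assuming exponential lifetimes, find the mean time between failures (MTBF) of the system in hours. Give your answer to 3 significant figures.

Series of exponential components: λ_sys = Σ λ_i
λ_sys = 0.000044 + 0.0000026 + 0.00044 + 0.00000084 = 4.8744e-04 /h
MTBF = 1 / λ_sys = 2050 h

2050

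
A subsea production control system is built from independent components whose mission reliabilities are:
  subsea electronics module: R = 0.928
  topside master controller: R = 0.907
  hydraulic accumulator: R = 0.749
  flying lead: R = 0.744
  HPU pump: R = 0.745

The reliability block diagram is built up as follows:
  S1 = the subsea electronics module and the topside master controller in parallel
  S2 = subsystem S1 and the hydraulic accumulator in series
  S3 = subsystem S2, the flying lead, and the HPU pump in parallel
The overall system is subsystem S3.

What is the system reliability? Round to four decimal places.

0.9833

Parallel (subsea electronics module and topside master controller): 1 − (1 − 0.928000)(1 − 0.907000) = 0.993304
Series ([0.993304] and hydraulic accumulator): 0.993304 × 0.749000 = 0.743985
Parallel ([0.743985], flying lead, and HPU pump): 1 − (1 − 0.743985)(1 − 0.744000)(1 − 0.745000) = 0.9833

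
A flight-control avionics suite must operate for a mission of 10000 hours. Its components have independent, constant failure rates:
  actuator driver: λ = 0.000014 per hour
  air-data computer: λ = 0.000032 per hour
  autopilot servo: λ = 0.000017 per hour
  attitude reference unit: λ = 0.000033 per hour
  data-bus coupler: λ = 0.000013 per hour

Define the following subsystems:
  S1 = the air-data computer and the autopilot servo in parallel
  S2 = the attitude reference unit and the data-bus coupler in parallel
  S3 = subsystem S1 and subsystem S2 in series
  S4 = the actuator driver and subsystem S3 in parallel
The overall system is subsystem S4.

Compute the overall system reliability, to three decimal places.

R(actuator driver) = exp(−0.000014 × 10000) = 0.86936
R(air-data computer) = exp(−0.000032 × 10000) = 0.72615
R(autopilot servo) = exp(−0.000017 × 10000) = 0.84366
R(attitude reference unit) = exp(−0.000033 × 10000) = 0.71892
R(data-bus coupler) = exp(−0.000013 × 10000) = 0.87810
Parallel (air-data computer and autopilot servo): 1 − (1 − 0.72615)(1 − 0.84366) = 0.95719
Parallel (attitude reference unit and data-bus coupler): 1 − (1 − 0.71892)(1 − 0.87810) = 0.96574
Series ([0.95719] and [0.96574]): 0.95719 × 0.96574 = 0.92440
Parallel (actuator driver and [0.92440]): 1 − (1 − 0.86936)(1 − 0.92440) = 0.990

0.990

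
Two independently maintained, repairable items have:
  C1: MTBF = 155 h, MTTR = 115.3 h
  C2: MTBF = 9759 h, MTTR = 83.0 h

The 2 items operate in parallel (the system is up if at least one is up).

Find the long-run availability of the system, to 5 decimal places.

0.99640

A(C1) = MTBF/(MTBF+MTTR) = 155/(155+115.3) = 0.573437
A(C2) = MTBF/(MTBF+MTTR) = 9759/(9759+83.0) = 0.991567
Parallel availability: 1 − (1 − 0.573437)(1 − 0.991567) = 0.99640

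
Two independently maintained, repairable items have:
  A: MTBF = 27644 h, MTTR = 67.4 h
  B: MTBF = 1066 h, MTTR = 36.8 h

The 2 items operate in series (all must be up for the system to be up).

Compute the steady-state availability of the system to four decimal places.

0.9643

A(A) = MTBF/(MTBF+MTTR) = 27644/(27644+67.4) = 0.997568
A(B) = MTBF/(MTBF+MTTR) = 1066/(1066+36.8) = 0.966630
Series availability: 0.997568 × 0.966630 = 0.9643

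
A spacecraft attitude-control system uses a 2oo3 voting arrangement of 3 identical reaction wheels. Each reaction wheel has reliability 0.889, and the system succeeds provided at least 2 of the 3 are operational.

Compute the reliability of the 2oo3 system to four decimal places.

0.9658

R = Σ_{i=2}^{3} C(3,i) p^i (1−p)^{3−i} with p = 0.889
C(3,2)·0.889^2·0.111^1 = 0.263177
C(3,3)·0.889^3·0.111^0 = 0.702595
Sum = 0.9658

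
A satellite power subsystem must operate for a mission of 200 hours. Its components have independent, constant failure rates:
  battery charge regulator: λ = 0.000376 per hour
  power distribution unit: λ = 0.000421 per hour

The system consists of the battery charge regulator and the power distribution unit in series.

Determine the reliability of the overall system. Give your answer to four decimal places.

R(battery charge regulator) = exp(−0.000376 × 200) = 0.927558
R(power distribution unit) = exp(−0.000421 × 200) = 0.919247
Series (battery charge regulator and power distribution unit): 0.927558 × 0.919247 = 0.8527

0.8527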